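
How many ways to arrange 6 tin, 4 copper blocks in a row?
10! / (6! × 4!) = 210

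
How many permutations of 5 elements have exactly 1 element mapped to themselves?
Choose the 1 fixed point C(5,1) = 5, derange the rest: !4 = Σ_{j=0}^{4} (-1)^j·4!/j! = 24 - 24 + 12 - 4 + 1 = 9. Product = 5 × 9 = 45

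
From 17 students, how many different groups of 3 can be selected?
C(17,3) = 17!/(3!×14!) = 680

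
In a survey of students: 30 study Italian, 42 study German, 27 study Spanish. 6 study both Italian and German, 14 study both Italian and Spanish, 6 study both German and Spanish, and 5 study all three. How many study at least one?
|A∪B∪C| = 30+42+27-6-14-6+5 = 78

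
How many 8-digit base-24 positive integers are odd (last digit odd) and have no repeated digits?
Last∈{1,3,5,7,9,11,13,15,17,19,21,23}. Last=0: 0. Last nonzero: 12×22×P(22,6) = 14182439040. Total = 14182439040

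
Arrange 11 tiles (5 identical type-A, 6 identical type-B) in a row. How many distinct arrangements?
11! / (5! × 6!) = 462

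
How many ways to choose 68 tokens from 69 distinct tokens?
C(69,68) = 69!/(68!×1!) = 69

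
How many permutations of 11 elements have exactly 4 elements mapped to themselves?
Choose the 4 fixed points C(11,4) = 330, derange the rest: !7 = Σ_{j=0}^{7} (-1)^j·7!/j! = 5040 - 5040 + 2520 - 840 + 210 - 42 + 7 - 1 = 1854. Product = 330 × 1854 = 611820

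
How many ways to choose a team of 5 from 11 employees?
C(11,5) = 11!/(5!×6!) = 462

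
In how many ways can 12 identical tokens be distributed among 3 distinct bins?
C(12+3-1, 3-1) = C(14, 2) = 91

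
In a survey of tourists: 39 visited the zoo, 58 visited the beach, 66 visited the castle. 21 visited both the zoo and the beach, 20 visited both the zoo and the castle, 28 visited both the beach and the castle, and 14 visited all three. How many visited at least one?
|A∪B∪C| = 39+58+66-21-20-28+14 = 108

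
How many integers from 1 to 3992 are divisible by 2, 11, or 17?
⌊3992/2⌋+⌊3992/11⌋+⌊3992/17⌋ - ⌊3992/22⌋-⌊3992/34⌋-⌊3992/187⌋ + ⌊3992/374⌋ = 1996+362+234 - 181-117-21 + 10 = 2283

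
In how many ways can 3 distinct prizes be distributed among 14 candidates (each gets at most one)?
P(14,3) = 14!/(14-3)! = 2184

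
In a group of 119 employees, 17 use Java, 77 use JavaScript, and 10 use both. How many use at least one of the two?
|A∪B| = |A| + |B| - |A∩B| = 17 + 77 - 10 = 84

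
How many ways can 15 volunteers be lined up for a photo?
15! = 1307674368000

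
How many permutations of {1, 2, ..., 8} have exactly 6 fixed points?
Choose the 6 fixed points C(8,6) = 28, derange the rest: !2 = Σ_{j=0}^{2} (-1)^j·2!/j! = 2 - 2 + 1 = 1. Product = 28 × 1 = 28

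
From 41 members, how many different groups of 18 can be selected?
C(41,18) = 41!/(18!×23!) = 202112640600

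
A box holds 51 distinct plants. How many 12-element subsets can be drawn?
C(51,12) = 51!/(12!×39!) = 158753389900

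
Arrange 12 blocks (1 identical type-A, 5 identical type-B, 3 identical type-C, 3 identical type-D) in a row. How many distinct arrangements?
12! / (1! × 5! × 3! × 3!) = 110880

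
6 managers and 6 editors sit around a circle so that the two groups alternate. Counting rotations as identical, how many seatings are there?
Fix one of the managers: (6-1)! ways for the remaining managers, × 6! ways for the editors = 120 × 720 = 86400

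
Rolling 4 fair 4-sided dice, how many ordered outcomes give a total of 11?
Coefficient of x^11 in (x + x² + ... + x^4)^4. By inclusion-exclusion on dice exceeding 4: Σ_j (-1)^j C(4,j)·C(11-1-4j, 3) = C(4,0)·C(10,3) - C(4,1)·C(6,3) = 1·120 - 4·20 = 40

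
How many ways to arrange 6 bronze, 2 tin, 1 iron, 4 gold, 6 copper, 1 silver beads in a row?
20! / (6! × 2! × 1! × 4! × 6! × 1!) = 97772875200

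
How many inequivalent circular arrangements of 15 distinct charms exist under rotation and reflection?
(15-1)!/2 = 87178291200/2 = 43589145600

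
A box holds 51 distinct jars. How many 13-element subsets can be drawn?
C(51,13) = 51!/(13!×38!) = 476260169700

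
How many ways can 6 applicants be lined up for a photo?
6! = 720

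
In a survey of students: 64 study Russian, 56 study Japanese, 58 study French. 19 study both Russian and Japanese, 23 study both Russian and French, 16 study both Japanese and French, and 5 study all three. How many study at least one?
|A∪B∪C| = 64+56+58-19-23-16+5 = 125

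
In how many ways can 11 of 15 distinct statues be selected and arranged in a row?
P(15,11) = 15!/(15-11)! = 54486432000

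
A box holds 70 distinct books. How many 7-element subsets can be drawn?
C(70,7) = 70!/(7!×63!) = 1198774720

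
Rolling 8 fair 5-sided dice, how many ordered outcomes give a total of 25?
Coefficient of x^25 in (x + x² + ... + x^5)^8. By inclusion-exclusion on dice exceeding 5: Σ_j (-1)^j C(8,j)·C(25-1-5j, 7) = C(8,0)·C(24,7) - C(8,1)·C(19,7) + C(8,2)·C(14,7) - C(8,3)·C(9,7) = 1·346104 - 8·50388 + 28·3432 - 56·36 = 37080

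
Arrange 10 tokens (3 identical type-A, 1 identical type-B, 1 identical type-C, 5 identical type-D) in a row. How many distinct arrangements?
10! / (3! × 1! × 1! × 5!) = 5040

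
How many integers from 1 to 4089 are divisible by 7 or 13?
⌊4089/7⌋ + ⌊4089/13⌋ - ⌊4089/91⌋ = 584 + 314 - 44 = 854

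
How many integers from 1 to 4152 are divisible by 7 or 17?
⌊4152/7⌋ + ⌊4152/17⌋ - ⌊4152/119⌋ = 593 + 244 - 34 = 803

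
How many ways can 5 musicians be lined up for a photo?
5! = 120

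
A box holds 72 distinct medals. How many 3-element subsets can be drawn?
C(72,3) = 72!/(3!×69!) = 59640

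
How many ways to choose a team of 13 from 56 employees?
C(56,13) = 56!/(13!×43!) = 1889912732400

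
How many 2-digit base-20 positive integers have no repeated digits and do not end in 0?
Last digit: 19 nonzero choices. First digit: 18 (nonzero, ≠last). Middle 0: P(18,0) = 1. Total = 342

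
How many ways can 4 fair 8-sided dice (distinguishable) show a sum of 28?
Coefficient of x^28 in (x + x² + ... + x^8)^4. By inclusion-exclusion on dice exceeding 8: Σ_j (-1)^j C(4,j)·C(28-1-8j, 3) = C(4,0)·C(27,3) - C(4,1)·C(19,3) + C(4,2)·C(11,3) - C(4,3)·C(3,3) = 1·2925 - 4·969 + 6·165 - 4·1 = 35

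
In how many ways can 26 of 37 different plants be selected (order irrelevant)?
C(37,26) = 37!/(26!×11!) = 854992152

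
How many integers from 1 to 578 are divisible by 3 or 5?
⌊578/3⌋ + ⌊578/5⌋ - ⌊578/15⌋ = 192 + 115 - 38 = 269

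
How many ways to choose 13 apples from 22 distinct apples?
C(22,13) = 22!/(13!×9!) = 497420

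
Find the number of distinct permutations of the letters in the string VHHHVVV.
7! / (3! × 4!) = 35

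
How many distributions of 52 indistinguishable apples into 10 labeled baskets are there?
C(52+10-1, 10-1) = C(61, 9) = 17341763505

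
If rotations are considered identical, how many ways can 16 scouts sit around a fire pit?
Circular: fix one position, arrange the rest. (16-1)! = 1307674368000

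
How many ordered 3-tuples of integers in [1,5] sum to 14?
Coefficient of x^14 in (x + x² + ... + x^5)^3. By inclusion-exclusion on dice exceeding 5: Σ_j (-1)^j C(3,j)·C(14-1-5j, 2) = C(3,0)·C(13,2) - C(3,1)·C(8,2) + C(3,2)·C(3,2) = 1·78 - 3·28 + 3·3 = 3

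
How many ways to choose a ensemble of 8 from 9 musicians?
C(9,8) = 9!/(8!×1!) = 9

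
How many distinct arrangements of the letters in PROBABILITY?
11! / (1! × 1! × 1! × 2! × 1! × 2! × 1! × 1! × 1!) = 9979200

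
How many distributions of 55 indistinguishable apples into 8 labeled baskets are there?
C(55+8-1, 8-1) = C(62, 7) = 491796152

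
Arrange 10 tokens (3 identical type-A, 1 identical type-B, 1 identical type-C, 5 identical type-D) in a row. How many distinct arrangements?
10! / (3! × 1! × 1! × 5!) = 5040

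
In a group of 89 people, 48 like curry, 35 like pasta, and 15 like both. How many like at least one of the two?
|A∪B| = |A| + |B| - |A∩B| = 48 + 35 - 15 = 68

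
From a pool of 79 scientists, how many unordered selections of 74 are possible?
C(79,74) = 79!/(74!×5!) = 22537515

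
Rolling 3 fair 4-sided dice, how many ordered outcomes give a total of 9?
Coefficient of x^9 in (x + x² + ... + x^4)^3. By inclusion-exclusion on dice exceeding 4: Σ_j (-1)^j C(3,j)·C(9-1-4j, 2) = C(3,0)·C(8,2) - C(3,1)·C(4,2) = 1·28 - 3·6 = 10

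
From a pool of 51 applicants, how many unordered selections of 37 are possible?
C(51,37) = 51!/(37!×14!) = 1292706174900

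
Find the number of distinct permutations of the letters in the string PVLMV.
5! / (1! × 2! × 1! × 1!) = 60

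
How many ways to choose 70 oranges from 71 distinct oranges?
C(71,70) = 71!/(70!×1!) = 71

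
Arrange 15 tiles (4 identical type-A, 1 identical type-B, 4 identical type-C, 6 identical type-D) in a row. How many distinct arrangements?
15! / (4! × 1! × 4! × 6!) = 3153150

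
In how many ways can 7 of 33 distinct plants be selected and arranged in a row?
P(33,7) = 33!/(33-7)! = 21531121920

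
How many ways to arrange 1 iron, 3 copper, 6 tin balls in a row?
10! / (1! × 3! × 6!) = 840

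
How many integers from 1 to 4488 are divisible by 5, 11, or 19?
⌊4488/5⌋+⌊4488/11⌋+⌊4488/19⌋ - ⌊4488/55⌋-⌊4488/95⌋-⌊4488/209⌋ + ⌊4488/1045⌋ = 897+408+236 - 81-47-21 + 4 = 1396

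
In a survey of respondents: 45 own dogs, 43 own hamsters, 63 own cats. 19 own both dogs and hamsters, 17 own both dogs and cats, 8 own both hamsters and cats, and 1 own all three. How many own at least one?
|A∪B∪C| = 45+43+63-19-17-8+1 = 108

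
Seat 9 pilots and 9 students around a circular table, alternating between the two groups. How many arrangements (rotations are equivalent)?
Fix one of the pilots: (9-1)! ways for the remaining pilots, × 9! ways for the students = 40320 × 362880 = 14631321600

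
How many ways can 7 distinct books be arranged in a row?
7! = 5040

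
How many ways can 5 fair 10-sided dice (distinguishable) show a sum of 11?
Coefficient of x^11 in (x + x² + ... + x^10)^5. By inclusion-exclusion on dice exceeding 10: Σ_j (-1)^j C(5,j)·C(11-1-10j, 4) = C(5,0)·C(10,4) = 1·210 = 210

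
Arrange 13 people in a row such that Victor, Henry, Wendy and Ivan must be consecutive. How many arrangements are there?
Treat the 4 as one block: (13-4+1)! × 4! = 3628800 × 24 = 87091200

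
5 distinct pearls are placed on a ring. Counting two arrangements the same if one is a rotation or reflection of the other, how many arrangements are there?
(5-1)!/2 = 24/2 = 12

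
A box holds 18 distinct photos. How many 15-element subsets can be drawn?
C(18,15) = 18!/(15!×3!) = 816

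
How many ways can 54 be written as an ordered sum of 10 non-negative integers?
C(54+10-1, 10-1) = C(63, 9) = 23667689815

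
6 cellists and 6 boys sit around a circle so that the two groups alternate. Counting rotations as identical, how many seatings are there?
Fix one of the cellists: (6-1)! ways for the remaining cellists, × 6! ways for the boys = 120 × 720 = 86400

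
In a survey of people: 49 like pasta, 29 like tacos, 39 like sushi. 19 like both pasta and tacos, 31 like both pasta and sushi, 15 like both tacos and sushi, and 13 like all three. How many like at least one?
|A∪B∪C| = 49+29+39-19-31-15+13 = 65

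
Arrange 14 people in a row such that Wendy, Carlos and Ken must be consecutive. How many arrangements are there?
Treat the 3 as one block: (14-3+1)! × 3! = 479001600 × 6 = 2874009600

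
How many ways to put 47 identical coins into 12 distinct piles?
C(47+12-1, 12-1) = C(58, 11) = 227692286640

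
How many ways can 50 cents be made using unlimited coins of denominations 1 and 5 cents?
Coefficient of x^50 in 1/(1-x^1) · 1/(1-x^5). Use j coins of 5 for j = 0..⌊50/5⌋ = 10, the rest in 1s: 10 + 1 = 11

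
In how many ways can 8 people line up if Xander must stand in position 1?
Fix one position: (8-1)! = 5040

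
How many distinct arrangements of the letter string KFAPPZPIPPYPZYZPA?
17! / (3! × 1! × 2! × 1! × 1! × 2! × 7!) = 2940537600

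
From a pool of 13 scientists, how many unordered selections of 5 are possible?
C(13,5) = 13!/(5!×8!) = 1287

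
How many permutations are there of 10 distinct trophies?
10! = 3628800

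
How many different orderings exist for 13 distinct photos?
13! = 6227020800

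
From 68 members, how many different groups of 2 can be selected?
C(68,2) = 68!/(2!×66!) = 2278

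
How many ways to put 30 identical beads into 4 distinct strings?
C(30+4-1, 4-1) = C(33, 3) = 5456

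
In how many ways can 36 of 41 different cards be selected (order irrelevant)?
C(41,36) = 41!/(36!×5!) = 749398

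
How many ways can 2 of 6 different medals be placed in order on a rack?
P(6,2) = 6!/(6-2)! = 30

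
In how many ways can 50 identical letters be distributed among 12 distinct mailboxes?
C(50+12-1, 12-1) = C(61, 11) = 418094152866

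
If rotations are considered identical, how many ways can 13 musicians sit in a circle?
Circular: fix one position, arrange the rest. (13-1)! = 479001600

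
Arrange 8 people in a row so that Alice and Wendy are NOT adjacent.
Total - adjacent = 8! - (8-1)!×2 = 40320 - 10080 = 30240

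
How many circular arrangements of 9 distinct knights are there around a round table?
Circular: fix one position, arrange the rest. (9-1)! = 40320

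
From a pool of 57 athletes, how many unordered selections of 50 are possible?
C(57,50) = 57!/(50!×7!) = 264385836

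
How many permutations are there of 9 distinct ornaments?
9! = 362880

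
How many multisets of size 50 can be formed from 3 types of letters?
C(50+3-1, 3-1) = C(52, 2) = 1326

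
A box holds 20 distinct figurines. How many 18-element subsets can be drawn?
C(20,18) = 20!/(18!×2!) = 190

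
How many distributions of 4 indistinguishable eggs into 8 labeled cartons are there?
C(4+8-1, 8-1) = C(11, 7) = 330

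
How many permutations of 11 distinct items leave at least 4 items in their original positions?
Exactly j fixed points: C(11,j)·!(11-j); sum over j ≥ 4 (derangement numbers via !m = (m-1)·(!(m-1) + !(m-2)): !0..!7 = 1, 0, 1, 2, 9, 44, 265, 1854). Σ_{j=4}^{11} C(11,j)·!(11-j) = C(11,4)·!7 + C(11,5)·!6 + C(11,6)·!5 + C(11,7)·!4 + C(11,8)·!3 + C(11,9)·!2 + C(11,10)·!1 + C(11,11)·!0 = 330·1854 + 462·265 + 462·44 + 330·9 + 165·2 + 55·1 + 11·0 + 1·1 = 757934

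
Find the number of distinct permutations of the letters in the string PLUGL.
5! / (1! × 2! × 1! × 1!) = 60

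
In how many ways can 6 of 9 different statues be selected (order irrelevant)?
C(9,6) = 9!/(6!×3!) = 84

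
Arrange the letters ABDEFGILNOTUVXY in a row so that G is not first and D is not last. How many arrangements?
By inclusion-exclusion: 15! - 2×(15-1)! + (15-2)! = 1307674368000 - 174356582400 + 6227020800 = 1139544806400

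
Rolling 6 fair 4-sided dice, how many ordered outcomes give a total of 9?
Coefficient of x^9 in (x + x² + ... + x^4)^6. By inclusion-exclusion on dice exceeding 4: Σ_j (-1)^j C(6,j)·C(9-1-4j, 5) = C(6,0)·C(8,5) = 1·56 = 56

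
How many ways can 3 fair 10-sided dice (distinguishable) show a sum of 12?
Coefficient of x^12 in (x + x² + ... + x^10)^3. By inclusion-exclusion on dice exceeding 10: Σ_j (-1)^j C(3,j)·C(12-1-10j, 2) = C(3,0)·C(11,2) = 1·55 = 55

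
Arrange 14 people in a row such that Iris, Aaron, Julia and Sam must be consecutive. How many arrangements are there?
Treat the 4 as one block: (14-4+1)! × 4! = 39916800 × 24 = 958003200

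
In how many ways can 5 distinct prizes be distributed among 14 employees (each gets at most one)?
P(14,5) = 14!/(14-5)! = 240240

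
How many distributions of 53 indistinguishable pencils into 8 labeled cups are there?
C(53+8-1, 8-1) = C(60, 7) = 386206920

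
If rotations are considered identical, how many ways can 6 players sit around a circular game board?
Circular: fix one position, arrange the rest. (6-1)! = 120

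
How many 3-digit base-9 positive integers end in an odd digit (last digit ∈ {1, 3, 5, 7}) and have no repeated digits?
Last∈{1,3,5,7}. Last=0: 0. Last nonzero: 4×7×P(7,1) = 196. Total = 196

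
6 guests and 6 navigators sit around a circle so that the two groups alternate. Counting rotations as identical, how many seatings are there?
Fix one of the guests: (6-1)! ways for the remaining guests, × 6! ways for the navigators = 120 × 720 = 86400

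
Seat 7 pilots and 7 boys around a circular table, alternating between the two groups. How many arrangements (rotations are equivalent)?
Fix one of the pilots: (7-1)! ways for the remaining pilots, × 7! ways for the boys = 720 × 5040 = 3628800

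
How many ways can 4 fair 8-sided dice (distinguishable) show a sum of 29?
Coefficient of x^29 in (x + x² + ... + x^8)^4. By inclusion-exclusion on dice exceeding 8: Σ_j (-1)^j C(4,j)·C(29-1-8j, 3) = C(4,0)·C(28,3) - C(4,1)·C(20,3) + C(4,2)·C(12,3) - C(4,3)·C(4,3) = 1·3276 - 4·1140 + 6·220 - 4·4 = 20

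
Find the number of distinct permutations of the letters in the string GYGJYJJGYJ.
10! / (3! × 3! × 4!) = 4200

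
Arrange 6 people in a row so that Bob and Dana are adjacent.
Treat as block: (6-1)! × 2! = 120 × 2 = 240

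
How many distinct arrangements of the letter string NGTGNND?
7! / (1! × 1! × 2! × 3!) = 420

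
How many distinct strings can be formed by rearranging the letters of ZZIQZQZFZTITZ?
13! / (1! × 6! × 2! × 2! × 2!) = 1081080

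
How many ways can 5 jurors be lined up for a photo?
5! = 120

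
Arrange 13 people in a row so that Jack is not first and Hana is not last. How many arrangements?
By inclusion-exclusion: 13! - 2×(13-1)! + (13-2)! = 6227020800 - 958003200 + 39916800 = 5308934400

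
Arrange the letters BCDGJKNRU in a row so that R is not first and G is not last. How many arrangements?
By inclusion-exclusion: 9! - 2×(9-1)! + (9-2)! = 362880 - 80640 + 5040 = 287280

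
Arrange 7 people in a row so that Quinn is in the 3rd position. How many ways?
Fix one position: (7-1)! = 720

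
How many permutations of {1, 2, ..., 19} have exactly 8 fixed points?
Choose the 8 fixed points C(19,8) = 75582, derange the rest: !11 = Σ_{j=0}^{11} (-1)^j·11!/j! = 39916800 - 39916800 + 19958400 - 6652800 + 1663200 - 332640 + 55440 - 7920 + 990 - 110 + 11 - 1 = 14684570. Product = 75582 × 14684570 = 1109889169740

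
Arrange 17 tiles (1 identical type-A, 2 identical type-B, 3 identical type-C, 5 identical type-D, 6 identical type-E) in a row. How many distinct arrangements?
17! / (1! × 2! × 3! × 5! × 6!) = 343062720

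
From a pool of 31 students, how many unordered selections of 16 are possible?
C(31,16) = 31!/(16!×15!) = 300540195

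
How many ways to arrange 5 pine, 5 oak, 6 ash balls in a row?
16! / (5! × 5! × 6!) = 2018016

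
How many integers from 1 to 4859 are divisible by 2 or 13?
⌊4859/2⌋ + ⌊4859/13⌋ - ⌊4859/26⌋ = 2429 + 373 - 186 = 2616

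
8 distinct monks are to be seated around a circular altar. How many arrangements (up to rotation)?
Circular: fix one position, arrange the rest. (8-1)! = 5040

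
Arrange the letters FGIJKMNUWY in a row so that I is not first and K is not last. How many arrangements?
By inclusion-exclusion: 10! - 2×(10-1)! + (10-2)! = 3628800 - 725760 + 40320 = 2943360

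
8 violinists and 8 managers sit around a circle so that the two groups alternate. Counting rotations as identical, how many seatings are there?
Fix one of the violinists: (8-1)! ways for the remaining violinists, × 8! ways for the managers = 5040 × 40320 = 203212800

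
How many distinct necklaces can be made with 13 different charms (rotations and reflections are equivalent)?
(13-1)!/2 = 479001600/2 = 239500800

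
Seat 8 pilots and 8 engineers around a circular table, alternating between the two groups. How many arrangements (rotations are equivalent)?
Fix one of the pilots: (8-1)! ways for the remaining pilots, × 8! ways for the engineers = 5040 × 40320 = 203212800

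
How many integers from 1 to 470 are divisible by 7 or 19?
⌊470/7⌋ + ⌊470/19⌋ - ⌊470/133⌋ = 67 + 24 - 3 = 88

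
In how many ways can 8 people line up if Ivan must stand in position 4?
Fix one position: (8-1)! = 5040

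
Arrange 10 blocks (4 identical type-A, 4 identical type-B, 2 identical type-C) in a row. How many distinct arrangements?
10! / (4! × 4! × 2!) = 3150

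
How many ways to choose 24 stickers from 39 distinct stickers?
C(39,24) = 39!/(24!×15!) = 25140840660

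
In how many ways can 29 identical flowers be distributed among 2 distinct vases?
C(29+2-1, 2-1) = C(30, 1) = 30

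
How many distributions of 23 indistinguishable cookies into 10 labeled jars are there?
C(23+10-1, 10-1) = C(32, 9) = 28048800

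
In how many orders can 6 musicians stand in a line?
6! = 720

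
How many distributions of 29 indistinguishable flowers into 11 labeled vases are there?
C(29+11-1, 11-1) = C(39, 10) = 635745396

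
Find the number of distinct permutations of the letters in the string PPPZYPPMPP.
10! / (1! × 7! × 1! × 1!) = 720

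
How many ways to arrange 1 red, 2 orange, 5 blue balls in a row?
8! / (1! × 2! × 5!) = 168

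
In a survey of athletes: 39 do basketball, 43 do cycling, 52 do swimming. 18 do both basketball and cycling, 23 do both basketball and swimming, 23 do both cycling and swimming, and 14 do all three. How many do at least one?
|A∪B∪C| = 39+43+52-18-23-23+14 = 84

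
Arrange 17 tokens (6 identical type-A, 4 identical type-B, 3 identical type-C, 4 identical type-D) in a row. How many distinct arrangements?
17! / (6! × 4! × 3! × 4!) = 142942800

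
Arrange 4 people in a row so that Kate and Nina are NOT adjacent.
Total - adjacent = 4! - (4-1)!×2 = 24 - 12 = 12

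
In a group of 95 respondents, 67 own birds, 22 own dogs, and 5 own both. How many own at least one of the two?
|A∪B| = |A| + |B| - |A∩B| = 67 + 22 - 5 = 84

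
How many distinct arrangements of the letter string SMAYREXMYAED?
12! / (1! × 2! × 2! × 1! × 2! × 1! × 1! × 2!) = 29937600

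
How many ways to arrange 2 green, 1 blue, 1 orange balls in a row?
4! / (2! × 1! × 1!) = 12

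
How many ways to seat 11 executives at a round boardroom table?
Circular: fix one position, arrange the rest. (11-1)! = 3628800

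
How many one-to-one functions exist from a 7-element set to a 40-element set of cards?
P(40,7) = 40!/(40-7)! = 93963542400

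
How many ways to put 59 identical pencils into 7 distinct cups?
C(59+7-1, 7-1) = C(65, 6) = 82598880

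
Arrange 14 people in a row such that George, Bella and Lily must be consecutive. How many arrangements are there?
Treat the 3 as one block: (14-3+1)! × 3! = 479001600 × 6 = 2874009600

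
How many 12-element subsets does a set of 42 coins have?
C(42,12) = 42!/(12!×30!) = 11058116888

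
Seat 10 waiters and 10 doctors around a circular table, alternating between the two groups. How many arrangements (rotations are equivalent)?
Fix one of the waiters: (10-1)! ways for the remaining waiters, × 10! ways for the doctors = 362880 × 3628800 = 1316818944000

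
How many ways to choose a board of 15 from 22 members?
C(22,15) = 22!/(15!×7!) = 170544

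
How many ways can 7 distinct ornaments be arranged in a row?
7! = 5040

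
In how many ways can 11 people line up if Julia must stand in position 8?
Fix one position: (11-1)! = 3628800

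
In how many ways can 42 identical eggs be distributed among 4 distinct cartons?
C(42+4-1, 4-1) = C(45, 3) = 14190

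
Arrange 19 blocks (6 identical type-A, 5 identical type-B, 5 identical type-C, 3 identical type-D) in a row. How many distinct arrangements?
19! / (6! × 5! × 5! × 3!) = 1955457504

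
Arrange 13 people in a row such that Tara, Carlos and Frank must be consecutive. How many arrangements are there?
Treat the 3 as one block: (13-3+1)! × 3! = 39916800 × 6 = 239500800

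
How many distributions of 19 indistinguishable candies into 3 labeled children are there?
C(19+3-1, 3-1) = C(21, 2) = 210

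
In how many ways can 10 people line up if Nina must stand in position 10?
Fix one position: (10-1)! = 362880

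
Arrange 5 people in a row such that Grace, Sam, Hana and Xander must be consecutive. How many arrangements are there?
Treat the 4 as one block: (5-4+1)! × 4! = 2 × 24 = 48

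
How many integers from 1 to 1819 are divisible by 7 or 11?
⌊1819/7⌋ + ⌊1819/11⌋ - ⌊1819/77⌋ = 259 + 165 - 23 = 401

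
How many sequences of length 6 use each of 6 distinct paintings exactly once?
6! = 720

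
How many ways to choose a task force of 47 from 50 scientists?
C(50,47) = 50!/(47!×3!) = 19600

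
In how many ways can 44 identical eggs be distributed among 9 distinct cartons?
C(44+9-1, 9-1) = C(52, 8) = 752538150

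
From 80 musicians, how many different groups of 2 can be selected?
C(80,2) = 80!/(2!×78!) = 3160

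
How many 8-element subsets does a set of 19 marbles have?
C(19,8) = 19!/(8!×11!) = 75582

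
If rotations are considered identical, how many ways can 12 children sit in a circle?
Circular: fix one position, arrange the rest. (12-1)! = 39916800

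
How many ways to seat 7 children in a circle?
Circular: fix one position, arrange the rest. (7-1)! = 720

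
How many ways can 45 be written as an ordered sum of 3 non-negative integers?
C(45+3-1, 3-1) = C(47, 2) = 1081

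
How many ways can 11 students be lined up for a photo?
11! = 39916800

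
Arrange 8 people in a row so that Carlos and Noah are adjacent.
Treat as block: (8-1)! × 2! = 5040 × 2 = 10080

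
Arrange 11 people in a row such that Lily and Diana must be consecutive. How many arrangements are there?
Treat the 2 as one block: (11-2+1)! × 2! = 3628800 × 2 = 7257600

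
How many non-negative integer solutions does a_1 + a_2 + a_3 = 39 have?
C(39+3-1, 3-1) = C(41, 2) = 820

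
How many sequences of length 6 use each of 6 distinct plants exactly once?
6! = 720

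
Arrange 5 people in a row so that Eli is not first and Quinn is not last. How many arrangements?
By inclusion-exclusion: 5! - 2×(5-1)! + (5-2)! = 120 - 48 + 6 = 78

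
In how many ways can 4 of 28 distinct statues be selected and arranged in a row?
P(28,4) = 28!/(28-4)! = 491400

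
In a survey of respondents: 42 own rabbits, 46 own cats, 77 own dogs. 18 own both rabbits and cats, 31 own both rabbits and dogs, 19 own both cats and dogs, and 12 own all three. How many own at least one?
|A∪B∪C| = 42+46+77-18-31-19+12 = 109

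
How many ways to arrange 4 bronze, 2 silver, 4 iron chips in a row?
10! / (4! × 2! × 4!) = 3150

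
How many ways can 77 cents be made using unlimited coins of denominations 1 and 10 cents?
Coefficient of x^77 in 1/(1-x^1) · 1/(1-x^10). Use j coins of 10 for j = 0..⌊77/10⌋ = 7, the rest in 1s: 7 + 1 = 8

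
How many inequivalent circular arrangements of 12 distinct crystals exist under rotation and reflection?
(12-1)!/2 = 39916800/2 = 19958400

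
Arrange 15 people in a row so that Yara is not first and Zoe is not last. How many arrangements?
By inclusion-exclusion: 15! - 2×(15-1)! + (15-2)! = 1307674368000 - 174356582400 + 6227020800 = 1139544806400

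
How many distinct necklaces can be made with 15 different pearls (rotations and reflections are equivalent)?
(15-1)!/2 = 87178291200/2 = 43589145600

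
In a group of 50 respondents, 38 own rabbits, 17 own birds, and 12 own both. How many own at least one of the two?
|A∪B| = |A| + |B| - |A∩B| = 38 + 17 - 12 = 43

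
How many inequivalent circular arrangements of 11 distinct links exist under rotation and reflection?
(11-1)!/2 = 3628800/2 = 1814400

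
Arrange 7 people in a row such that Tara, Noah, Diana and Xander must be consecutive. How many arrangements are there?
Treat the 4 as one block: (7-4+1)! × 4! = 24 × 24 = 576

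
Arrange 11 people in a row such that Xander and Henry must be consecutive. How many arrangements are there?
Treat the 2 as one block: (11-2+1)! × 2! = 3628800 × 2 = 7257600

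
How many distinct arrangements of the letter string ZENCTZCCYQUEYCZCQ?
17! / (1! × 1! × 1! × 2! × 5! × 2! × 3! × 2!) = 61751289600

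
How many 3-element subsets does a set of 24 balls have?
C(24,3) = 24!/(3!×21!) = 2024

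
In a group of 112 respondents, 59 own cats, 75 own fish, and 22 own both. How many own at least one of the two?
|A∪B| = |A| + |B| - |A∩B| = 59 + 75 - 22 = 112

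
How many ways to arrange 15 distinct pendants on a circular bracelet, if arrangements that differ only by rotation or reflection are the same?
(15-1)!/2 = 87178291200/2 = 43589145600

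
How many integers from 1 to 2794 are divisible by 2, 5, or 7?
⌊2794/2⌋+⌊2794/5⌋+⌊2794/7⌋ - ⌊2794/10⌋-⌊2794/14⌋-⌊2794/35⌋ + ⌊2794/70⌋ = 1397+558+399 - 279-199-79 + 39 = 1836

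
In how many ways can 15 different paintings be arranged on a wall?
15! = 1307674368000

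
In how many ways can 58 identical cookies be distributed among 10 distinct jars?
C(58+10-1, 10-1) = C(67, 9) = 42757703560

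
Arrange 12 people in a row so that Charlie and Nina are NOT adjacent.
Total - adjacent = 12! - (12-1)!×2 = 479001600 - 79833600 = 399168000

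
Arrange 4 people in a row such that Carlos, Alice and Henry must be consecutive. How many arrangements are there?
Treat the 3 as one block: (4-3+1)! × 3! = 2 × 6 = 12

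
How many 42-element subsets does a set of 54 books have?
C(54,42) = 54!/(42!×12!) = 343006888770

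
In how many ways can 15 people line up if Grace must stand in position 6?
Fix one position: (15-1)! = 87178291200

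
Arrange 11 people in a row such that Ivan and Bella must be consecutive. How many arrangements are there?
Treat the 2 as one block: (11-2+1)! × 2! = 3628800 × 2 = 7257600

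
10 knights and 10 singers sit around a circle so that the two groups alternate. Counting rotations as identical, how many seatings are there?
Fix one of the knights: (10-1)! ways for the remaining knights, × 10! ways for the singers = 362880 × 3628800 = 1316818944000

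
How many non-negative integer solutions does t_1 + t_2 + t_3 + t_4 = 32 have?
C(32+4-1, 4-1) = C(35, 3) = 6545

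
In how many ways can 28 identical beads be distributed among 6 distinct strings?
C(28+6-1, 6-1) = C(33, 5) = 237336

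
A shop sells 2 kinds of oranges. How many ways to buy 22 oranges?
C(22+2-1, 2-1) = C(23, 1) = 23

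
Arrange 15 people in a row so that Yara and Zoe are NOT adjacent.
Total - adjacent = 15! - (15-1)!×2 = 1307674368000 - 174356582400 = 1133317785600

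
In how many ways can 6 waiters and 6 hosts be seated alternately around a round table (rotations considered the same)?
Fix one of the waiters: (6-1)! ways for the remaining waiters, × 6! ways for the hosts = 120 × 720 = 86400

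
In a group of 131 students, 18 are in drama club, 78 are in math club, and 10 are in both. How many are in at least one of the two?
|A∪B| = |A| + |B| - |A∩B| = 18 + 78 - 10 = 86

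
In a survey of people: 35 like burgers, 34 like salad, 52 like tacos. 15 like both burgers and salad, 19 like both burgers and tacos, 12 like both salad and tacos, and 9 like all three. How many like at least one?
|A∪B∪C| = 35+34+52-15-19-12+9 = 84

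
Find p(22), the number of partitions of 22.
Pentagonal recurrence p(n) = p(n-1) + p(n-2) - p(n-5) - p(n-7) + p(n-12) + p(n-15) - ... gives p(0..21) = 1, 1, 2, 3, 5, 7, 11, 15, 22, 30, 42, 56, 77, 101, 135, 176, 231, 297, 385, 490, 627, 792. p(22) = p(21) + p(20) - p(17) - p(15) + p(10) + p(7) - p(0) = 792 + 627 - 297 - 176 + 42 + 15 - 1 = 1002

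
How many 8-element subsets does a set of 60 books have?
C(60,8) = 60!/(8!×52!) = 2558620845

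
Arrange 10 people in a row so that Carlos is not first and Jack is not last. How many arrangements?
By inclusion-exclusion: 10! - 2×(10-1)! + (10-2)! = 3628800 - 725760 + 40320 = 2943360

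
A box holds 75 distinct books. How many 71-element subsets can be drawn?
C(75,71) = 75!/(71!×4!) = 1215450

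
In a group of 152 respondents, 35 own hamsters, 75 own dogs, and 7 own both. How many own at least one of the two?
|A∪B| = |A| + |B| - |A∩B| = 35 + 75 - 7 = 103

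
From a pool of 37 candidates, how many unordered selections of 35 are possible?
C(37,35) = 37!/(35!×2!) = 666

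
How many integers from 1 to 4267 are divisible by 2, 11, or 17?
⌊4267/2⌋+⌊4267/11⌋+⌊4267/17⌋ - ⌊4267/22⌋-⌊4267/34⌋-⌊4267/187⌋ + ⌊4267/374⌋ = 2133+387+251 - 193-125-22 + 11 = 2442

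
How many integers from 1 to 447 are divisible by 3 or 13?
⌊447/3⌋ + ⌊447/13⌋ - ⌊447/39⌋ = 149 + 34 - 11 = 172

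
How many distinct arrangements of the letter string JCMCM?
5! / (2! × 2! × 1!) = 30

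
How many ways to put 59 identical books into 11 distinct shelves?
C(59+11-1, 11-1) = C(69, 10) = 340032449328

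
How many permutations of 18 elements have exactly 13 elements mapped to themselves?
Choose the 13 fixed points C(18,13) = 8568, derange the rest: !5 = Σ_{j=0}^{5} (-1)^j·5!/j! = 120 - 120 + 60 - 20 + 5 - 1 = 44. Product = 8568 × 44 = 376992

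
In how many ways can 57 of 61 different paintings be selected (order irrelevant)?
C(61,57) = 61!/(57!×4!) = 521855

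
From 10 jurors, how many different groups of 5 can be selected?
C(10,5) = 10!/(5!×5!) = 252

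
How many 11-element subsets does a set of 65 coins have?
C(65,11) = 65!/(11!×54!) = 895068996640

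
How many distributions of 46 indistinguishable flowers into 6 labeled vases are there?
C(46+6-1, 6-1) = C(51, 5) = 2349060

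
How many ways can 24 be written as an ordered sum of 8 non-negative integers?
C(24+8-1, 8-1) = C(31, 7) = 2629575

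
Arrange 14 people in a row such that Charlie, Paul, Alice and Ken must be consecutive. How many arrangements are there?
Treat the 4 as one block: (14-4+1)! × 4! = 39916800 × 24 = 958003200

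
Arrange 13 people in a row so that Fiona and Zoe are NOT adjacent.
Total - adjacent = 13! - (13-1)!×2 = 6227020800 - 958003200 = 5269017600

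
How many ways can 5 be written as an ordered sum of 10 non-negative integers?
C(5+10-1, 10-1) = C(14, 9) = 2002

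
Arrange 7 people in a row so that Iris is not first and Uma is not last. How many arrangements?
By inclusion-exclusion: 7! - 2×(7-1)! + (7-2)! = 5040 - 1440 + 120 = 3720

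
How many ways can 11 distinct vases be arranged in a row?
11! = 39916800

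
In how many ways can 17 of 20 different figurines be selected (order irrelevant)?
C(20,17) = 20!/(17!×3!) = 1140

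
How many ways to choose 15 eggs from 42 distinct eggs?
C(42,15) = 42!/(15!×27!) = 98672427616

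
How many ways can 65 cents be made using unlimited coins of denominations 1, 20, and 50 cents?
Coefficient of x^65 in 1/(1-x^1) · 1/(1-x^20) · 1/(1-x^50). Case on j = number of 50-cent coins (j = 0..1); remainder r = 65 - 50j is made from {1,20} in ⌊r/20⌋+1 ways. r = 65, 15 → 4 + 1 = 5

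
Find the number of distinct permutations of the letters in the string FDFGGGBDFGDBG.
13! / (2! × 3! × 5! × 3!) = 720720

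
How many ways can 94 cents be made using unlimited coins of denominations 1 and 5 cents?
Coefficient of x^94 in 1/(1-x^1) · 1/(1-x^5). Use j coins of 5 for j = 0..⌊94/5⌋ = 18, the rest in 1s: 18 + 1 = 19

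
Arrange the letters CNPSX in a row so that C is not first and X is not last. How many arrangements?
By inclusion-exclusion: 5! - 2×(5-1)! + (5-2)! = 120 - 48 + 6 = 78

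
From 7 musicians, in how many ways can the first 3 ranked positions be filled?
P(7,3) = 7!/(7-3)! = 210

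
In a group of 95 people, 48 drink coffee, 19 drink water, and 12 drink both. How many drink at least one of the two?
|A∪B| = |A| + |B| - |A∩B| = 48 + 19 - 12 = 55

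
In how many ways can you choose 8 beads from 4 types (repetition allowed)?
C(8+4-1, 4-1) = C(11, 3) = 165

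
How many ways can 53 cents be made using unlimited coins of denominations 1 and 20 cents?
Coefficient of x^53 in 1/(1-x^1) · 1/(1-x^20). Use j coins of 20 for j = 0..⌊53/20⌋ = 2, the rest in 1s: 2 + 1 = 3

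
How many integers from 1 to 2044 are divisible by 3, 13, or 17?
⌊2044/3⌋+⌊2044/13⌋+⌊2044/17⌋ - ⌊2044/39⌋-⌊2044/51⌋-⌊2044/221⌋ + ⌊2044/663⌋ = 681+157+120 - 52-40-9 + 3 = 860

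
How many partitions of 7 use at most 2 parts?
By conjugation, equals partitions of 7 into parts ≤ 2. Let r_j(i) = number of partitions of i into parts ≤ j, for i = 0..7. r_1(i) = 1 for all i; r_j(i) = r_{j-1}(i) + r_j(i-j). Rows j = 2..2: ≤2: 1 1 2 2 3 3 4 4. r_2(7) = 4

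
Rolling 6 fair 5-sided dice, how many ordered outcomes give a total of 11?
Coefficient of x^11 in (x + x² + ... + x^5)^6. By inclusion-exclusion on dice exceeding 5: Σ_j (-1)^j C(6,j)·C(11-1-5j, 5) = C(6,0)·C(10,5) - C(6,1)·C(5,5) = 1·252 - 6·1 = 246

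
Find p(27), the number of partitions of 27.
Pentagonal recurrence p(n) = p(n-1) + p(n-2) - p(n-5) - p(n-7) + p(n-12) + p(n-15) - ... gives p(0..26) = 1, 1, 2, 3, 5, 7, 11, 15, 22, 30, 42, 56, 77, 101, 135, 176, 231, 297, 385, 490, 627, 792, 1002, 1255, 1575, 1958, 2436. p(27) = p(26) + p(25) - p(22) - p(20) + p(15) + p(12) - p(5) - p(1) = 2436 + 1958 - 1002 - 627 + 176 + 77 - 7 - 1 = 3010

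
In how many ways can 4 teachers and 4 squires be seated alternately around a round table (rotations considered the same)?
Fix one of the teachers: (4-1)! ways for the remaining teachers, × 4! ways for the squires = 6 × 24 = 144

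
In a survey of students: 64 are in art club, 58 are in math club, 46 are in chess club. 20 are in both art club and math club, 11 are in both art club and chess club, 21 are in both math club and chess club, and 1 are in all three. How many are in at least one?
|A∪B∪C| = 64+58+46-20-11-21+1 = 117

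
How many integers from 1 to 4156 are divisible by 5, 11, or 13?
⌊4156/5⌋+⌊4156/11⌋+⌊4156/13⌋ - ⌊4156/55⌋-⌊4156/65⌋-⌊4156/143⌋ + ⌊4156/715⌋ = 831+377+319 - 75-63-29 + 5 = 1365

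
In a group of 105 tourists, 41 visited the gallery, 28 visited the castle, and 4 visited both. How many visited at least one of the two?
|A∪B| = |A| + |B| - |A∩B| = 41 + 28 - 4 = 65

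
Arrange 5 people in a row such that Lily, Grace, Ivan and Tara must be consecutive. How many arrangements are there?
Treat the 4 as one block: (5-4+1)! × 4! = 2 × 24 = 48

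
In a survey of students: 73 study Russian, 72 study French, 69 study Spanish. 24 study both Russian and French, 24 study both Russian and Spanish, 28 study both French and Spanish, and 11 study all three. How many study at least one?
|A∪B∪C| = 73+72+69-24-24-28+11 = 149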